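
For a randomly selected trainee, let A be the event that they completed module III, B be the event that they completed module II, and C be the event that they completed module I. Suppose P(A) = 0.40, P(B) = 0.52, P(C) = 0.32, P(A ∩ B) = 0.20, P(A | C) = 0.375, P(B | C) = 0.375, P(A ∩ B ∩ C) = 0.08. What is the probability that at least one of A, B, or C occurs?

0.88

P(A ∩ C) = P(C)·P(A|C) = 0.32 × 0.375 = 0.12
P(B ∩ C) = P(C)·P(B|C) = 0.32 × 0.375 = 0.12
Using inclusion–exclusion:
P(A ∪ B ∪ C) = 0.40 + 0.52 + 0.32 − 0.20 − 0.12 − 0.12 + 0.08 = 0.88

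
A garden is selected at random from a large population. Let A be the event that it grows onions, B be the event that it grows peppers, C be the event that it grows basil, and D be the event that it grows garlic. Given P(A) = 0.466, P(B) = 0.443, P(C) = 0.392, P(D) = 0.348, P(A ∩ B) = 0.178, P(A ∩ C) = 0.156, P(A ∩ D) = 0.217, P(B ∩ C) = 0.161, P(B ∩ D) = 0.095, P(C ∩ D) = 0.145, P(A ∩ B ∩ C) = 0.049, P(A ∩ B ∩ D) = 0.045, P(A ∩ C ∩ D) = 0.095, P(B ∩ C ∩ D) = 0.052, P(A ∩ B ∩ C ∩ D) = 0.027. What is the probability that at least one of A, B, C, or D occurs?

P(A ∪ B ∪ C ∪ D) = 0.466 + 0.443 + 0.392 + 0.348 − 0.178 − 0.156 − 0.217 − 0.161 − 0.095 − 0.145 + 0.049 + 0.045 + 0.095 + 0.052 − 0.027 = 0.911

0.911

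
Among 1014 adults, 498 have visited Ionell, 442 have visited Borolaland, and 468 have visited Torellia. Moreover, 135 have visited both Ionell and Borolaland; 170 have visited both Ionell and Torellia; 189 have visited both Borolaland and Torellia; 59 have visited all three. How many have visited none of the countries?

41

|union| = 498 + 442 + 468 − 135 − 170 − 189 + 59 = 973
None: 1014 − 973 = 41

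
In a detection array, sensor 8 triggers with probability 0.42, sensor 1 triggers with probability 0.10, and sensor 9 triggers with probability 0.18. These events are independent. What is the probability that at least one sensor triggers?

0.57196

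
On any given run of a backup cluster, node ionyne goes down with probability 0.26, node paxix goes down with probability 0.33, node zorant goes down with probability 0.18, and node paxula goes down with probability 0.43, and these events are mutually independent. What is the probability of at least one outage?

P(none) = (1 − 0.26) × (1 − 0.33) × (1 − 0.18) × (1 − 0.43) = 0.74 × 0.67 × 0.82 × 0.57 = 0.23173692
P(at least one) = 1 − 0.23173692 = 0.76826308

0.76826308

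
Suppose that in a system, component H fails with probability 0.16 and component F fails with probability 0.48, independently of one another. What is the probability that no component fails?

0.4368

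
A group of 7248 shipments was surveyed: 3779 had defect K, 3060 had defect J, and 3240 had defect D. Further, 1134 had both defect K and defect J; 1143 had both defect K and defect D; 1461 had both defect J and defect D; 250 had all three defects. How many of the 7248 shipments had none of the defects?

657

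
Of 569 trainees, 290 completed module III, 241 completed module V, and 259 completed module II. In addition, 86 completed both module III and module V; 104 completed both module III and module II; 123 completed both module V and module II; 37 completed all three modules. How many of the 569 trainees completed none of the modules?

|union| = 290 + 241 + 259 − 86 − 104 − 123 + 37 = 514
None: 569 − 514 = 55

55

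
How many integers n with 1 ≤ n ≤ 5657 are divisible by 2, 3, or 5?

Inclusion–exclusion gives
⌊5657/2⌋ + ⌊5657/3⌋ + ⌊5657/5⌋ − ⌊5657/6⌋ − ⌊5657/10⌋ − ⌊5657/15⌋ + ⌊5657/30⌋ = 2828 + 1885 + 1131 − 942 − 565 − 377 + 188 = 4148

4148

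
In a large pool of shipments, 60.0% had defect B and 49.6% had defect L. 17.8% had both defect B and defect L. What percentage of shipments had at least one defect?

By inclusion-exclusion,
P(≥1) = 60.0 + 49.6 − 17.8 = 91.8%

91.8%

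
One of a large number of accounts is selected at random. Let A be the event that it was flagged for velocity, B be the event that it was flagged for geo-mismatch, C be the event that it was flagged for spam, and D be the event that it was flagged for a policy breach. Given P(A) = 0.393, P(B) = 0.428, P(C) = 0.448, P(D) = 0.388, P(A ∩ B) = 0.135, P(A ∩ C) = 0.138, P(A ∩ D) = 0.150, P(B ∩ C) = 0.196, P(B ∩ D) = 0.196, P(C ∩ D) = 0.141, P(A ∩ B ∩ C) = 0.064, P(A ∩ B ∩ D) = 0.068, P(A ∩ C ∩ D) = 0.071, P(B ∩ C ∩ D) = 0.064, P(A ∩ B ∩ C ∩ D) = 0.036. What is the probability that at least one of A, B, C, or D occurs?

0.932

By inclusion–exclusion:
P(A ∪ B ∪ C ∪ D) = 0.393 + 0.428 + 0.448 + 0.388 − 0.135 − 0.138 − 0.150 − 0.196 − 0.196 − 0.141 + 0.064 + 0.068 + 0.071 + 0.064 − 0.036 = 0.932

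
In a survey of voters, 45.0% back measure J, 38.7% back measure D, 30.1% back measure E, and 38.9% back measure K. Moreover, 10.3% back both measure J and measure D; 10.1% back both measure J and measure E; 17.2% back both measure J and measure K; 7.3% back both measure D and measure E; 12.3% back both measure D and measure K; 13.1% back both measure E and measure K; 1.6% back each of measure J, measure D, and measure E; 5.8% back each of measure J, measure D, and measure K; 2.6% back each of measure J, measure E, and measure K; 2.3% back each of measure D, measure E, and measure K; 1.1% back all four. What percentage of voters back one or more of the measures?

Apply inclusion-exclusion:
P(union) = 45.0 + 38.7 + 30.1 + 38.9 − 10.3 − 10.1 − 17.2 − 7.3 − 12.3 − 13.1 + 1.6 + 5.8 + 2.6 + 2.3 − 1.1 = 93.6%

93.6%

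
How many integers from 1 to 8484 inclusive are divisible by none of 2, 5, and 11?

3085

By inclusion–exclusion:
floor(8484/2) + floor(8484/5) + floor(8484/11) − floor(8484/10) − floor(8484/22) − floor(8484/55) + floor(8484/110) = 4242 + 1696 + 771 − 848 − 385 − 154 + 77 = 5399
8484 − 5399 = 3085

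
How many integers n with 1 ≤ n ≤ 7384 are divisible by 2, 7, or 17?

Using inclusion–exclusion:
⌊7384/2⌋ + ⌊7384/7⌋ + ⌊7384/17⌋ − ⌊7384/14⌋ − ⌊7384/34⌋ − ⌊7384/119⌋ + ⌊7384/238⌋ = 3692 + 1054 + 434 − 527 − 217 − 62 + 31 = 4405

4405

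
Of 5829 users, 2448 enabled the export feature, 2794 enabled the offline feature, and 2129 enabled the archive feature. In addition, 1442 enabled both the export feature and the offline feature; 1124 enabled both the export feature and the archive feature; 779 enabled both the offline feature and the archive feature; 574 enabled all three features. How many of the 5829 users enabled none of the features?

Apply inclusion-exclusion:
|union| = 2448 + 2794 + 2129 − 1442 − 1124 − 779 + 574 = 4600
None: 5829 − 4600 = 1229

1229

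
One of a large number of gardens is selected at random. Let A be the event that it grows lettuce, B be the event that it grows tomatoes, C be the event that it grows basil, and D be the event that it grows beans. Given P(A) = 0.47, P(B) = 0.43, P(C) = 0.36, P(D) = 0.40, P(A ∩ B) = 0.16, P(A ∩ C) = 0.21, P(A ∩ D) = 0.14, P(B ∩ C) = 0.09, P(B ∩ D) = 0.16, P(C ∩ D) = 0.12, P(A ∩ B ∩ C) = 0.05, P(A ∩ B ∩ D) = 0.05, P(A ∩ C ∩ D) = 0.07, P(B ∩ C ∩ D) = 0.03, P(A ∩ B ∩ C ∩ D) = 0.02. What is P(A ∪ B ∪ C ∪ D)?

0.96

Apply inclusion-exclusion:
P(A ∪ B ∪ C ∪ D) = 0.47 + 0.43 + 0.36 + 0.40 − 0.16 − 0.21 − 0.14 − 0.09 − 0.16 − 0.12 + 0.05 + 0.05 + 0.07 + 0.03 − 0.02 = 0.96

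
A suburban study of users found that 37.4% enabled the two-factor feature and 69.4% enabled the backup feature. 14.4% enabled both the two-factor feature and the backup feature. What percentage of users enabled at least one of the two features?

P(union) = 37.4 + 69.4 − 14.4 = 92.4%

92.4%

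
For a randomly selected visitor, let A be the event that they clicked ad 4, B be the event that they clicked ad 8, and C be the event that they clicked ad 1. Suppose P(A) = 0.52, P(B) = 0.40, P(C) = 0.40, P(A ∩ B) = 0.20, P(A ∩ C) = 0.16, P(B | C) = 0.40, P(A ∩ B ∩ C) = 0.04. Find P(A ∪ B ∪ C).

P(B ∩ C) = P(C)·P(B|C) = 0.40 × 0.40 = 0.16
P(A ∪ B ∪ C) = 0.52 + 0.40 + 0.40 − 0.20 − 0.16 − 0.16 + 0.04 = 0.84

0.84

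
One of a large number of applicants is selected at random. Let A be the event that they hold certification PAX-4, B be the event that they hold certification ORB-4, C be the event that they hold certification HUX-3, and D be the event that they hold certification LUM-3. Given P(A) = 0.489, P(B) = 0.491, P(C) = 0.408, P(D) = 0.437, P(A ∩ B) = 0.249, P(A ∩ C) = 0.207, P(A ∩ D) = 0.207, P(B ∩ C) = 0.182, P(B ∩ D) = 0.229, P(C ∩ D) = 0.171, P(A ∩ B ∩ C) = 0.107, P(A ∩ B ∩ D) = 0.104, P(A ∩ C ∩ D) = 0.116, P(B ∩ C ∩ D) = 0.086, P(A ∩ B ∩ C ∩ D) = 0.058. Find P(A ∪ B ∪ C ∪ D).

Apply inclusion-exclusion:
P(A ∪ B ∪ C ∪ D) = 0.489 + 0.491 + 0.408 + 0.437 − 0.249 − 0.207 − 0.207 − 0.182 − 0.229 − 0.171 + 0.107 + 0.104 + 0.116 + 0.086 − 0.058 = 0.935

0.935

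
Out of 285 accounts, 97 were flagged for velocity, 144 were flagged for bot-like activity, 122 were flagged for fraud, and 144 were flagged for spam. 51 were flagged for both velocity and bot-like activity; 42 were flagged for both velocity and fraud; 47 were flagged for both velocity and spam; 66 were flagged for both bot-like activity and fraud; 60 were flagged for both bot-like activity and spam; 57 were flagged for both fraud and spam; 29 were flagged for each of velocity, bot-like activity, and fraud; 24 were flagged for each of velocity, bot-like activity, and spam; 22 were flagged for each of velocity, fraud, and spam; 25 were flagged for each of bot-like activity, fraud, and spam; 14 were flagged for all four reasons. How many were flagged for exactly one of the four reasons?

105

By inclusion–exclusion (exactly-one form):
N(exactly one) = 97 + 144 + 122 + 144 − 2·51 − 2·42 − 2·47 − 2·66 − 2·60 − 2·57 + 3·29 + 3·24 + 3·22 + 3·25 − 4·14 = 105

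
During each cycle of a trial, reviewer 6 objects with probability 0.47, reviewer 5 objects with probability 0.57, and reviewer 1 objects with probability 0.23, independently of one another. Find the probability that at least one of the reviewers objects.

P(none) = (1 − 0.47) × (1 − 0.57) × (1 − 0.23) = 0.53 × 0.43 × 0.77 = 0.175483
P(at least one) = 1 − 0.175483 = 0.824517

0.824517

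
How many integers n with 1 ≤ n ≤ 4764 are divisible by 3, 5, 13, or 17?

2556

Using inclusion–exclusion:
1588 + 952 + 366 + 280 − 317 − 122 − 93 − 73 − 56 − 21 + 24 + 18 + 7 + 4 − 1 = 2556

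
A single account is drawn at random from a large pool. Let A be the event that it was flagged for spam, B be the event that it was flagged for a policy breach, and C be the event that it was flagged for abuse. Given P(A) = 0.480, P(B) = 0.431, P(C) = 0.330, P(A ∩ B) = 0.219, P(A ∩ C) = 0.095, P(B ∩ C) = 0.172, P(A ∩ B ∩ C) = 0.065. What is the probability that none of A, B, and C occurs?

Using inclusion–exclusion:
P(A ∪ B ∪ C) = 0.480 + 0.431 + 0.330 − 0.219 − 0.095 − 0.172 + 0.065 = 0.820
P(none) = 1 − 0.820 = 0.180

0.180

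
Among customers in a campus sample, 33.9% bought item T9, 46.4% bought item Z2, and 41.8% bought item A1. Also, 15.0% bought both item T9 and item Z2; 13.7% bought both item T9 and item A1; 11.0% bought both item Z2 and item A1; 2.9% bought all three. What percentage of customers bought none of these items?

14.7%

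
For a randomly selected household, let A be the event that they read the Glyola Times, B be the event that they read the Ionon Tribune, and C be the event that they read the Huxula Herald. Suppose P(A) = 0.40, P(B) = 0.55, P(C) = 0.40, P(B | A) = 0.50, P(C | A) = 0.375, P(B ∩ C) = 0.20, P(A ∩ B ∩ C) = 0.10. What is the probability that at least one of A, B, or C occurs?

0.90

P(A ∩ B) = P(A)·P(B|A) = 0.40 × 0.50 = 0.20
P(A ∩ C) = P(A)·P(C|A) = 0.40 × 0.375 = 0.15
P(A ∪ B ∪ C) = 0.40 + 0.55 + 0.40 − 0.20 − 0.15 − 0.20 + 0.10 = 0.90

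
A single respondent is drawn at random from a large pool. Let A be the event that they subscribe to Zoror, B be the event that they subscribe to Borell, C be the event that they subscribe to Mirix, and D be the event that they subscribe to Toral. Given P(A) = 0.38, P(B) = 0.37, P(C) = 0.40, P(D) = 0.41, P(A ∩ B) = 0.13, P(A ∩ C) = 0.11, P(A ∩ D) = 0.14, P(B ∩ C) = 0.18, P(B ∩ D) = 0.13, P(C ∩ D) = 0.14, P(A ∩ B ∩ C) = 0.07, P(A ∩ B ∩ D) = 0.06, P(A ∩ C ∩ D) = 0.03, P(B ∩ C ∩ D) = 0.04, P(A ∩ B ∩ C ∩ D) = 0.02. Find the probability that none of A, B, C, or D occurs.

P(A ∪ B ∪ C ∪ D) = 0.38 + 0.37 + 0.40 + 0.41 − 0.13 − 0.11 − 0.14 − 0.18 − 0.13 − 0.14 + 0.07 + 0.06 + 0.03 + 0.04 − 0.02 = 0.91
P(none) = 1 − 0.91 = 0.09

0.09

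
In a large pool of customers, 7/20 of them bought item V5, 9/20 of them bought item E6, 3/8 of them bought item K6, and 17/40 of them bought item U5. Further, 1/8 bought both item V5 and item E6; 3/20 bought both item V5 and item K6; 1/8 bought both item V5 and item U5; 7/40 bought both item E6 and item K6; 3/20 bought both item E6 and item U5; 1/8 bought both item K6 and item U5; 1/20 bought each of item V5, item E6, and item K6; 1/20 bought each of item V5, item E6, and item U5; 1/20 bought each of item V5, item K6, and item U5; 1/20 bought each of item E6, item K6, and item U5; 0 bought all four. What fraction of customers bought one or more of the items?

Using inclusion–exclusion:
P(union) = 7/20 + 9/20 + 3/8 + 17/40 − 1/8 − 3/20 − 1/8 − 7/40 − 3/20 − 1/8 + 1/20 + 1/20 + 1/20 + 1/20 − 0 = 19/20

19/20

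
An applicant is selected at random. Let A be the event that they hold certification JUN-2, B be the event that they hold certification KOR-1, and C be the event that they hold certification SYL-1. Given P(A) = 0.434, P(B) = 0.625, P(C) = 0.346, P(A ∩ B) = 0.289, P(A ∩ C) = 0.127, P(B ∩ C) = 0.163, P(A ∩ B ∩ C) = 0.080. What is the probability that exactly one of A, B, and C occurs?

0.487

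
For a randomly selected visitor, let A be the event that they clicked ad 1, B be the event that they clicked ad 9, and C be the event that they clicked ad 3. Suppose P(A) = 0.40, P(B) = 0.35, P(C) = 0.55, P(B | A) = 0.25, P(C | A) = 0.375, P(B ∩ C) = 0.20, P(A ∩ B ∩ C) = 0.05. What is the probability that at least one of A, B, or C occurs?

0.90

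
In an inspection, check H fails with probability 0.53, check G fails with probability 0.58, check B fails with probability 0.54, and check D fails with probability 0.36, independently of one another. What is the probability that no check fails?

P(none) = (1 − 0.53) × (1 − 0.58) × (1 − 0.54) × (1 − 0.36) = 0.47 × 0.42 × 0.46 × 0.64 = 0.05811456

0.05811456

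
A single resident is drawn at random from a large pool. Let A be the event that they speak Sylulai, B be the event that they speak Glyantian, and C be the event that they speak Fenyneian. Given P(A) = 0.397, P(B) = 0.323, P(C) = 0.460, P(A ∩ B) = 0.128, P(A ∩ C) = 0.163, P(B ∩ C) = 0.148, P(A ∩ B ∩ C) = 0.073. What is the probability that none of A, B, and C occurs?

0.186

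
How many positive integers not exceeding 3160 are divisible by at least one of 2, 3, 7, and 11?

2340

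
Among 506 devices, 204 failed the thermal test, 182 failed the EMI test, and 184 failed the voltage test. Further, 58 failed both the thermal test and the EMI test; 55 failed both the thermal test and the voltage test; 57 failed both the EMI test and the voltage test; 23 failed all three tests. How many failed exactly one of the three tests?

299

Using the inclusion–exclusion count for exactly one event:
N(exactly one) = 204 + 182 + 184 − 2·58 − 2·55 − 2·57 + 3·23 = 299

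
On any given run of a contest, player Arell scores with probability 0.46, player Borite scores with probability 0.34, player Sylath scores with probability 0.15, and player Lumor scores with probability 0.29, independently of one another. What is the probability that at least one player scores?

0.7849126

Independence gives P(none) = ∏(1 − pᵢ).
P(none) = (1 − 0.46) × (1 − 0.34) × (1 − 0.15) × (1 − 0.29) = 0.54 × 0.66 × 0.85 × 0.71 = 0.2150874
P(at least one) = 1 − 0.2150874 = 0.7849126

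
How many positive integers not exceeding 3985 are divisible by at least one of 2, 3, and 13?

⌊3985/2⌋ + ⌊3985/3⌋ + ⌊3985/13⌋ − ⌊3985/6⌋ − ⌊3985/26⌋ − ⌊3985/39⌋ + ⌊3985/78⌋ = 1992 + 1328 + 306 − 664 − 153 − 102 + 51 = 2758

2758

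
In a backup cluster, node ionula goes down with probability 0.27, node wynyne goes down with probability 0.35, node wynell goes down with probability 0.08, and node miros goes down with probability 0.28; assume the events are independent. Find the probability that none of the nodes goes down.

0.3143088

P(none) = (1 − 0.27) × (1 − 0.35) × (1 − 0.08) × (1 − 0.28) = 0.73 × 0.65 × 0.92 × 0.72 = 0.3143088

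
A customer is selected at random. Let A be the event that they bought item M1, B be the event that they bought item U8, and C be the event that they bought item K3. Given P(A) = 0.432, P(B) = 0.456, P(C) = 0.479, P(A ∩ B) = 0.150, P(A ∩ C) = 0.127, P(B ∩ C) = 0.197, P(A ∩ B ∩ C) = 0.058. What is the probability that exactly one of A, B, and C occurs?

0.593

Using the inclusion–exclusion count for exactly one event:
P(exactly one) = 0.432 + 0.456 + 0.479 − 2·0.150 − 2·0.127 − 2·0.197 + 3·0.058 = 0.593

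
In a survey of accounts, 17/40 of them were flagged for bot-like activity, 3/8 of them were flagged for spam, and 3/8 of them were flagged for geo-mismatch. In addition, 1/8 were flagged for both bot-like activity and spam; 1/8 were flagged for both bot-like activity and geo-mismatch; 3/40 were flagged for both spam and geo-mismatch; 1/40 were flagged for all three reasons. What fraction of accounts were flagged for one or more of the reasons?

P(≥1) = 17/40 + 3/8 + 3/8 − 1/8 − 1/8 − 3/40 + 1/40 = 7/8

7/8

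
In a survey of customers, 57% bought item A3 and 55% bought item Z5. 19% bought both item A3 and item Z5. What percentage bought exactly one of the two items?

By inclusion–exclusion (exactly-one form):
P(exactly one) = 57 + 55 − 2·19 = 74%

74%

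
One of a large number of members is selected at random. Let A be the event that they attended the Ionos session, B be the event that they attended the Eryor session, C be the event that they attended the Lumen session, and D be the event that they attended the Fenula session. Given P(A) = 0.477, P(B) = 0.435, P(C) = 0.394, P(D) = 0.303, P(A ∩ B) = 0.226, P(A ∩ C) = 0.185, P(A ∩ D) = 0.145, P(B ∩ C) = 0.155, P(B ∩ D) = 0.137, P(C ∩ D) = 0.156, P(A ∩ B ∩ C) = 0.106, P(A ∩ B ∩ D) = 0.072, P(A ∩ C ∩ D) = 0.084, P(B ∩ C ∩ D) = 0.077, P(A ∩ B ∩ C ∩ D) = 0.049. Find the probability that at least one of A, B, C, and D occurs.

0.895

Inclusion–exclusion gives
P(A ∪ B ∪ C ∪ D) = 0.477 + 0.435 + 0.394 + 0.303 − 0.226 − 0.185 − 0.145 − 0.155 − 0.137 − 0.156 + 0.106 + 0.072 + 0.084 + 0.077 − 0.049 = 0.895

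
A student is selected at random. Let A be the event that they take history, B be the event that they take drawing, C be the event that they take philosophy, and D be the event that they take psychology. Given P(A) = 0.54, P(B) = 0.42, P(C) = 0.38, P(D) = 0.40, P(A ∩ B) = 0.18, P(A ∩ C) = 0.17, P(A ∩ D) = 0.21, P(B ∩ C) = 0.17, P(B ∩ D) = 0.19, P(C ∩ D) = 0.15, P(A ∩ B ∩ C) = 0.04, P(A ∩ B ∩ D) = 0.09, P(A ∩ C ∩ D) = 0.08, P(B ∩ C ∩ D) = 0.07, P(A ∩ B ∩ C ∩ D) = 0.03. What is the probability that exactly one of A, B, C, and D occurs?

Using the inclusion–exclusion count for exactly one event:
P(exactly one) = 0.54 + 0.42 + 0.38 + 0.40 − 2·0.18 − 2·0.17 − 2·0.21 − 2·0.17 − 2·0.19 − 2·0.15 + 3·0.04 + 3·0.09 + 3·0.08 + 3·0.07 − 4·0.03 = 0.32

0.32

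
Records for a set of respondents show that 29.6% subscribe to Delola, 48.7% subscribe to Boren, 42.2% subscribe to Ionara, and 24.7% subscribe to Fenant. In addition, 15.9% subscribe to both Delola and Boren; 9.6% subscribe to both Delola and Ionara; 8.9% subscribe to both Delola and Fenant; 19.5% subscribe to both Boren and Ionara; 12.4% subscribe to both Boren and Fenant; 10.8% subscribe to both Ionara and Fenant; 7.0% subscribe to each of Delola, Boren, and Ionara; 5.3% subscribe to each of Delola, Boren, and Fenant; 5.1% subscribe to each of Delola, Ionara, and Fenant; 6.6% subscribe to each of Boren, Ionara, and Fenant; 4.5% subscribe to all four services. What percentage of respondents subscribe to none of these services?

12.4%

P(≥1) = 29.6 + 48.7 + 42.2 + 24.7 − 15.9 − 9.6 − 8.9 − 19.5 − 12.4 − 10.8 + 7.0 + 5.3 + 5.1 + 6.6 − 4.5 = 87.6%
P(none) = 100% − 87.6% = 12.4%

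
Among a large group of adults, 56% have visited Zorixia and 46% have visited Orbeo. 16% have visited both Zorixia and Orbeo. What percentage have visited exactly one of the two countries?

Using the inclusion–exclusion count for exactly one event:
P(exactly one) = 56 + 46 − 2·16 = 70%

70%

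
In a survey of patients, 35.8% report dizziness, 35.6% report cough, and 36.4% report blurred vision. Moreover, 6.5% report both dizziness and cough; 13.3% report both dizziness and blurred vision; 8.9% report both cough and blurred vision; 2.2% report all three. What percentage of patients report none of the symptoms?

18.7%

P(union) = 35.8 + 35.6 + 36.4 − 6.5 − 13.3 − 8.9 + 2.2 = 81.3%
P(none) = 100% − 81.3% = 18.7%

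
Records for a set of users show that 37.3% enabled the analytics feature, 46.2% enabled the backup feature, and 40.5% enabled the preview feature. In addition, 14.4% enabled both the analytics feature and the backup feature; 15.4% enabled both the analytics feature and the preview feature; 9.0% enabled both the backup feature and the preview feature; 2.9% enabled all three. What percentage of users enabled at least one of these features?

88.1%

P(at least one) = 37.3 + 46.2 + 40.5 − 14.4 − 15.4 − 9.0 + 2.9 = 88.1%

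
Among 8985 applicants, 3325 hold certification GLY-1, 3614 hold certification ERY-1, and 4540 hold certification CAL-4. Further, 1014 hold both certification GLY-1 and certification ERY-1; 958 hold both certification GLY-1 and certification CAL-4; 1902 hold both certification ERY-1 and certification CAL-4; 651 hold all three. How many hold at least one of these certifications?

8256

|union| = 3325 + 3614 + 4540 − 1014 − 958 − 1902 + 651 = 8256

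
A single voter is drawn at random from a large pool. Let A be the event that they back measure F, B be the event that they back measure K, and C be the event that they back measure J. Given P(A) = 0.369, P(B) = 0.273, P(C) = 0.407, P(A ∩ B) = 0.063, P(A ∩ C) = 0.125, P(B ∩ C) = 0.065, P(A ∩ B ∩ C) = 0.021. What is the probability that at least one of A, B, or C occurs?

P(A ∪ B ∪ C) = 0.369 + 0.273 + 0.407 − 0.063 − 0.125 − 0.065 + 0.021 = 0.817

0.817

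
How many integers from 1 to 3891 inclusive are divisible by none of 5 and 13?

2873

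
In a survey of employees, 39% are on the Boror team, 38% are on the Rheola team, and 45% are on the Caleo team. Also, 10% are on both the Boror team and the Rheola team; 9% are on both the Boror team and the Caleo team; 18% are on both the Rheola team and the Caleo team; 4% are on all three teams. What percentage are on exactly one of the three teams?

60%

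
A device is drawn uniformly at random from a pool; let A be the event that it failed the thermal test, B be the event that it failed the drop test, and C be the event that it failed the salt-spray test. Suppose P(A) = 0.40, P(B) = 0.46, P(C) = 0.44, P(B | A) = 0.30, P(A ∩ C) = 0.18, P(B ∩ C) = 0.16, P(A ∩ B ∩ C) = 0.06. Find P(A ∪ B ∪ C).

0.90

P(A ∩ B) = P(A)·P(B|A) = 0.40 × 0.30 = 0.12
Apply inclusion-exclusion:
P(A ∪ B ∪ C) = 0.40 + 0.46 + 0.44 − 0.12 − 0.18 − 0.16 + 0.06 = 0.90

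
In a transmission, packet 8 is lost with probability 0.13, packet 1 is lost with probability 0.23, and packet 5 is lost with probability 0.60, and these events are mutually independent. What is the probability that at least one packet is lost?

Independence gives P(none) = ∏(1 − pᵢ).
P(none) = (1 − 0.13) × (1 − 0.23) × (1 − 0.60) = 0.87 × 0.77 × 0.40 = 0.26796
P(at least one) = 1 − 0.26796 = 0.73204

0.73204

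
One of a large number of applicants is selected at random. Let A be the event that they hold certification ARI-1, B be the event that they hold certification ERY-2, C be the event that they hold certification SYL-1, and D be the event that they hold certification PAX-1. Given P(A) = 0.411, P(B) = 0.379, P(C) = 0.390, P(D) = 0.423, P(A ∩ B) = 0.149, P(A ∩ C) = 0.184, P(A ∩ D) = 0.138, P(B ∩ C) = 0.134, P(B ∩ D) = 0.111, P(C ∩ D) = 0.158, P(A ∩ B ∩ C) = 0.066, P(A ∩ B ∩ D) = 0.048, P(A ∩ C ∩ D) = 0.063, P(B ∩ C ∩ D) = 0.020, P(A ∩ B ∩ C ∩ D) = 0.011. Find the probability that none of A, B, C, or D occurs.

P(A ∪ B ∪ C ∪ D) = 0.411 + 0.379 + 0.390 + 0.423 − 0.149 − 0.184 − 0.138 − 0.134 − 0.111 − 0.158 + 0.066 + 0.048 + 0.063 + 0.020 − 0.011 = 0.915
P(none) = 1 − 0.915 = 0.085

0.085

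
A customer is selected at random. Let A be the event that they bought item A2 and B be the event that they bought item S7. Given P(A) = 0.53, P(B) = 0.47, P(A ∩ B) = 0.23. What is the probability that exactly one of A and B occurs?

0.54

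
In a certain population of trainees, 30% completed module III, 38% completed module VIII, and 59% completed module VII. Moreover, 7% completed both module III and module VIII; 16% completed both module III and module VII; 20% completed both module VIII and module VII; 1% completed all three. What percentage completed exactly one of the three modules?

44%

By inclusion–exclusion (exactly-one form):
P(exactly one) = 30 + 38 + 59 − 2·7 − 2·16 − 2·20 + 3·1 = 44%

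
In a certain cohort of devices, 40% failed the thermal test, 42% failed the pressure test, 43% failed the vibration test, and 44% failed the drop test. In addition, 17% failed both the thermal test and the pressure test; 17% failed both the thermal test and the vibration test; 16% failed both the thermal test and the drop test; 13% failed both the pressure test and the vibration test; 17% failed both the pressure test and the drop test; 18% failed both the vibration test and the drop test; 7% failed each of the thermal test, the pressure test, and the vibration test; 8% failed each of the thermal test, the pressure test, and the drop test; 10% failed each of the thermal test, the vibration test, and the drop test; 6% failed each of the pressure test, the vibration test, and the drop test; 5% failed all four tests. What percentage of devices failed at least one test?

97%

Using inclusion–exclusion:
P(≥1) = 40 + 42 + 43 + 44 − 17 − 17 − 16 − 13 − 17 − 18 + 7 + 8 + 10 + 6 − 5 = 97%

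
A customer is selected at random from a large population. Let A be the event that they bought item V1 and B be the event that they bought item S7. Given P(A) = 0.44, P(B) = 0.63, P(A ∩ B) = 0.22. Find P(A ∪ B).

0.85

P(A ∪ B) = 0.44 + 0.63 − 0.22 = 0.85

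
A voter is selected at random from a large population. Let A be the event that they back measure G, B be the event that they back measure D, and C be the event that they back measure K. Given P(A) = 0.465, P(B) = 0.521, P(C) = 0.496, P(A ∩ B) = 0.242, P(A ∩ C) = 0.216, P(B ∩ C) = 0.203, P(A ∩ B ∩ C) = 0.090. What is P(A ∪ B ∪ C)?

Inclusion–exclusion gives
P(A ∪ B ∪ C) = 0.465 + 0.521 + 0.496 − 0.242 − 0.216 − 0.203 + 0.090 = 0.911

0.911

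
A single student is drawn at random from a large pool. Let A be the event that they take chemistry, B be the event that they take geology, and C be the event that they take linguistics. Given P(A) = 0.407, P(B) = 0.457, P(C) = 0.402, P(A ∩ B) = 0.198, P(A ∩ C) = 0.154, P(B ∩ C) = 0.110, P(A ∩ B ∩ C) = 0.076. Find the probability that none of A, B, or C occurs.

0.120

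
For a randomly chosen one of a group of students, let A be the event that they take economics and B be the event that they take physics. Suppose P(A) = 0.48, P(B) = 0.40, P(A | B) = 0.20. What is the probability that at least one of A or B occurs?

P(A ∩ B) = P(B)·P(A|B) = 0.40 × 0.20 = 0.08
Apply inclusion-exclusion:
P(A ∪ B) = 0.48 + 0.40 − 0.08 = 0.80

0.80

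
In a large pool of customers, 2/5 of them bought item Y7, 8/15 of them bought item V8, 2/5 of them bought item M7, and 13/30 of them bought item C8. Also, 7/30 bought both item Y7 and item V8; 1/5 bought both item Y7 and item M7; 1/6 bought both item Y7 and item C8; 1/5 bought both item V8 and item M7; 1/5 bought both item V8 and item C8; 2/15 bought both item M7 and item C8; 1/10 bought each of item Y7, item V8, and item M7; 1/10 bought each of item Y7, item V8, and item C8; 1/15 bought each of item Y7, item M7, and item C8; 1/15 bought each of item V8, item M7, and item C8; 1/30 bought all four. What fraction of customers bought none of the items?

1/15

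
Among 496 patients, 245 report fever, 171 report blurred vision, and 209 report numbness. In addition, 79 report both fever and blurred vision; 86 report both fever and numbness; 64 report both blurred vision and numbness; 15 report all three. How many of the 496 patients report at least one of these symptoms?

411

|at least one| = 245 + 171 + 209 − 79 − 86 − 64 + 15 = 411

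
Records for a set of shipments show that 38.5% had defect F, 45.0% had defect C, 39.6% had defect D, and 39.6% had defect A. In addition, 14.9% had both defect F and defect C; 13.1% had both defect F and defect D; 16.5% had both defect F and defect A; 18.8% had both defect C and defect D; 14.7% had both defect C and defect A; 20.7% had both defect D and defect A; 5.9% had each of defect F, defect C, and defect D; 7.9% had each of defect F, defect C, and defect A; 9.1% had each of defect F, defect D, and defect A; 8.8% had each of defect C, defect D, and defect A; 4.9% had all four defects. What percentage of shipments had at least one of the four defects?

P(at least one) = 38.5 + 45.0 + 39.6 + 39.6 − 14.9 − 13.1 − 16.5 − 18.8 − 14.7 − 20.7 + 5.9 + 7.9 + 9.1 + 8.8 − 4.9 = 90.8%

90.8%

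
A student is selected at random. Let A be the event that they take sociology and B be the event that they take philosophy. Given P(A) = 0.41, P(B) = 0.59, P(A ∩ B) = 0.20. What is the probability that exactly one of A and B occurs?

P(exactly one) = 0.41 + 0.59 − 2·0.20 = 0.60

0.60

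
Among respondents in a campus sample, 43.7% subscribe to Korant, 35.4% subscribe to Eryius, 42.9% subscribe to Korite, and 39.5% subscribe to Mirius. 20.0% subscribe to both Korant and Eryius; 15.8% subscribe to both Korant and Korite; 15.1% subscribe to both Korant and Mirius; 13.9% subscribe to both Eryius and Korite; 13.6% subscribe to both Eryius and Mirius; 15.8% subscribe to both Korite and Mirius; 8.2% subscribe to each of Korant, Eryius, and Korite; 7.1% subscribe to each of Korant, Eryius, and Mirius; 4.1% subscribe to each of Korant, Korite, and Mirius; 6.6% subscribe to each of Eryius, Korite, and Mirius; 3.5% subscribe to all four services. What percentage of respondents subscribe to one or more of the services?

89.8%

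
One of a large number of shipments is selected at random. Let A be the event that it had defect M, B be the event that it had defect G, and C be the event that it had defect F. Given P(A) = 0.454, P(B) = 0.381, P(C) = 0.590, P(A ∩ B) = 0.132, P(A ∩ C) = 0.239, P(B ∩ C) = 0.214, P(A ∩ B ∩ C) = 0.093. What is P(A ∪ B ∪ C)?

P(A ∪ B ∪ C) = 0.454 + 0.381 + 0.590 − 0.132 − 0.239 − 0.214 + 0.093 = 0.933

0.933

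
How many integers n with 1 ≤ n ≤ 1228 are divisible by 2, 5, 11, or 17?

Apply inclusion-exclusion:
⌊1228/2⌋ + ⌊1228/5⌋ + ⌊1228/11⌋ + ⌊1228/17⌋ − ⌊1228/10⌋ − ⌊1228/22⌋ − ⌊1228/34⌋ − ⌊1228/55⌋ − ⌊1228/85⌋ − ⌊1228/187⌋ + ⌊1228/110⌋ + ⌊1228/170⌋ + ⌊1228/374⌋ + ⌊1228/935⌋ − ⌊1228/1870⌋ = 614 + 245 + 111 + 72 − 122 − 55 − 36 − 22 − 14 − 6 + 11 + 7 + 3 + 1 − 0 = 809

809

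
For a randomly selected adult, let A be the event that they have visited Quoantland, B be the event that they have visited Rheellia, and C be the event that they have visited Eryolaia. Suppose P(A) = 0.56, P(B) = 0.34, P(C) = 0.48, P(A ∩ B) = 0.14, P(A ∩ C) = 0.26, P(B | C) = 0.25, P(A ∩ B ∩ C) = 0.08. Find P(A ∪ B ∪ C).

0.94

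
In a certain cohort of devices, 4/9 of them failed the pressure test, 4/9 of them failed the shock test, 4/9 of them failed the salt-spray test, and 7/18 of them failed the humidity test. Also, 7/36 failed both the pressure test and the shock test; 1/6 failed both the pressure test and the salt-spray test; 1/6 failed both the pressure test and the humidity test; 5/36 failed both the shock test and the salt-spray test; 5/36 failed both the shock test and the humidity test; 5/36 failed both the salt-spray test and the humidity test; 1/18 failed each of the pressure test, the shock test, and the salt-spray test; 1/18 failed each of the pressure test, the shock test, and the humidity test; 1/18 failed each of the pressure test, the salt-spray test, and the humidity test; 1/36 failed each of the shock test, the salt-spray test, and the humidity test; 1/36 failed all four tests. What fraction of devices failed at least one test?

17/18

P(≥1) = 4/9 + 4/9 + 4/9 + 7/18 − 7/36 − 1/6 − 1/6 − 5/36 − 5/36 − 5/36 + 1/18 + 1/18 + 1/18 + 1/36 − 1/36 = 17/18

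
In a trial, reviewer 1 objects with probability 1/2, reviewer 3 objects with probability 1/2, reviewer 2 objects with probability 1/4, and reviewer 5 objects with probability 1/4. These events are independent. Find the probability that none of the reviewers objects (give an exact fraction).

Since the events are independent, P(none) is the product of the individual non-occurrence probabilities.
P(none) = (1 − 1/2) × (1 − 1/2) × (1 − 1/4) × (1 − 1/4) = 1/2 × 1/2 × 3/4 × 3/4 = 9/64

9/64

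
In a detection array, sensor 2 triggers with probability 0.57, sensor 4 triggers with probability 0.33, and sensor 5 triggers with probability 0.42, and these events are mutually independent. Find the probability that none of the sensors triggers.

0.167098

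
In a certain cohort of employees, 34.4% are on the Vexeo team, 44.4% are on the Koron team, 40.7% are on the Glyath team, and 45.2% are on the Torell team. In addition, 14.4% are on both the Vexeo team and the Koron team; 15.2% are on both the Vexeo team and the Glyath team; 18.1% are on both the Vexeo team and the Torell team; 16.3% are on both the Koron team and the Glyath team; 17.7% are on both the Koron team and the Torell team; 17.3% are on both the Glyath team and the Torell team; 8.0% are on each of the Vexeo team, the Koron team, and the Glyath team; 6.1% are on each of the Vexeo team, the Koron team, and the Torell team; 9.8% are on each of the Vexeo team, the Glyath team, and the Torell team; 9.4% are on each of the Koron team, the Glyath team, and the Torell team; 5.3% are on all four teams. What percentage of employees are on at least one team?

Apply inclusion-exclusion:
P(≥1) = 34.4 + 44.4 + 40.7 + 45.2 − 14.4 − 15.2 − 18.1 − 16.3 − 17.7 − 17.3 + 8.0 + 6.1 + 9.8 + 9.4 − 5.3 = 93.7%

93.7%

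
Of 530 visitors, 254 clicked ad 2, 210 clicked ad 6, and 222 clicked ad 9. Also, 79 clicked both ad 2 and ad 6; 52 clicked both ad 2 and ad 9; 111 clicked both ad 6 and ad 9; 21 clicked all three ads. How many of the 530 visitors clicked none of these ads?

65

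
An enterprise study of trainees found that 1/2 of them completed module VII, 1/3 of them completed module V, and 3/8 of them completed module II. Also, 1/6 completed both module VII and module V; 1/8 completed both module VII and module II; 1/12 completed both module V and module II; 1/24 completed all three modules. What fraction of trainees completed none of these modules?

1/8

Using inclusion–exclusion:
P(union) = 1/2 + 1/3 + 3/8 − 1/6 − 1/8 − 1/12 + 1/24 = 7/8
P(none) = 1 − 7/8 = 1/8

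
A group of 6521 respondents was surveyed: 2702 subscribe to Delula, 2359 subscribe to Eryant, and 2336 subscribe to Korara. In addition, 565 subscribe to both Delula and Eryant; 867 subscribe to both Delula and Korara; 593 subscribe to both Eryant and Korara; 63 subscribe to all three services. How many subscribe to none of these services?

1086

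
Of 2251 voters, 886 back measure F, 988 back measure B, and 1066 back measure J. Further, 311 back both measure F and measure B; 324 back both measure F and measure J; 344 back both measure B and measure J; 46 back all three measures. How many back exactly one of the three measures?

1120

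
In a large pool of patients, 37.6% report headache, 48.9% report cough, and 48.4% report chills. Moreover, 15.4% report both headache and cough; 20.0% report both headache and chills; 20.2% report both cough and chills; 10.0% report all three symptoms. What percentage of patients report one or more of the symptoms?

89.3%

Using inclusion–exclusion:
P(at least one) = 37.6 + 48.9 + 48.4 − 15.4 − 20.0 − 20.2 + 10.0 = 89.3%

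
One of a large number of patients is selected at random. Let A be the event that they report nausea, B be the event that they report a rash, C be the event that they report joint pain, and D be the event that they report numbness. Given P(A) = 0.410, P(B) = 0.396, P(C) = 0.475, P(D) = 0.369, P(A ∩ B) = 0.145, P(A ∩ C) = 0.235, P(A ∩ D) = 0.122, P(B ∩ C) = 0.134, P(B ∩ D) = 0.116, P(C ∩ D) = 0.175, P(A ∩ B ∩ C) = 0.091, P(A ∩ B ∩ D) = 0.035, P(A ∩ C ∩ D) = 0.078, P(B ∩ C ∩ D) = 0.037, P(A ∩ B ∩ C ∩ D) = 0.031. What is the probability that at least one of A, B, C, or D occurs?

Apply inclusion-exclusion:
P(A ∪ B ∪ C ∪ D) = 0.410 + 0.396 + 0.475 + 0.369 − 0.145 − 0.235 − 0.122 − 0.134 − 0.116 − 0.175 + 0.091 + 0.035 + 0.078 + 0.037 − 0.031 = 0.933

0.933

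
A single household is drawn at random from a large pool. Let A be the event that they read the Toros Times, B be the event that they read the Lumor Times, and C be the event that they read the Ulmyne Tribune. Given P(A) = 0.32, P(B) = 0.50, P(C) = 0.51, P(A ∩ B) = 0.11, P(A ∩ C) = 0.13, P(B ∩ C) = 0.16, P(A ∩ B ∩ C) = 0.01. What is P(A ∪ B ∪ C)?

By inclusion–exclusion:
P(A ∪ B ∪ C) = 0.32 + 0.50 + 0.51 − 0.11 − 0.13 − 0.16 + 0.01 = 0.94

0.94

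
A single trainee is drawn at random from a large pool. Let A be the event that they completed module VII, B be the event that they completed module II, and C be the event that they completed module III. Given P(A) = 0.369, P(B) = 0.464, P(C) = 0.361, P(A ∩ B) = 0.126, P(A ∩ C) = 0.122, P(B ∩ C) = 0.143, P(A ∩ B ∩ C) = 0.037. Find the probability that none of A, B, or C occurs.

Apply inclusion-exclusion:
P(A ∪ B ∪ C) = 0.369 + 0.464 + 0.361 − 0.126 − 0.122 − 0.143 + 0.037 = 0.840
P(none) = 1 − 0.840 = 0.160

0.160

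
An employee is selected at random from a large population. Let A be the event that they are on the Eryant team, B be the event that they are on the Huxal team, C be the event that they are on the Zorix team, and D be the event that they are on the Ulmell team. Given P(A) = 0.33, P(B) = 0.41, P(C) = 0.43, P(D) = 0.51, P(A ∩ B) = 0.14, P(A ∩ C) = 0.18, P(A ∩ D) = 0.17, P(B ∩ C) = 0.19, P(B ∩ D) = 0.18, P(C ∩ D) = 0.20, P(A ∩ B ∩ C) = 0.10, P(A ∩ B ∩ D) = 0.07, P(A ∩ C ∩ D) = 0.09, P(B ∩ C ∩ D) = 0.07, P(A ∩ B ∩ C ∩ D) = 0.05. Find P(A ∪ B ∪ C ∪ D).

P(A ∪ B ∪ C ∪ D) = 0.33 + 0.41 + 0.43 + 0.51 − 0.14 − 0.18 − 0.17 − 0.19 − 0.18 − 0.20 + 0.10 + 0.07 + 0.09 + 0.07 − 0.05 = 0.90

0.90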